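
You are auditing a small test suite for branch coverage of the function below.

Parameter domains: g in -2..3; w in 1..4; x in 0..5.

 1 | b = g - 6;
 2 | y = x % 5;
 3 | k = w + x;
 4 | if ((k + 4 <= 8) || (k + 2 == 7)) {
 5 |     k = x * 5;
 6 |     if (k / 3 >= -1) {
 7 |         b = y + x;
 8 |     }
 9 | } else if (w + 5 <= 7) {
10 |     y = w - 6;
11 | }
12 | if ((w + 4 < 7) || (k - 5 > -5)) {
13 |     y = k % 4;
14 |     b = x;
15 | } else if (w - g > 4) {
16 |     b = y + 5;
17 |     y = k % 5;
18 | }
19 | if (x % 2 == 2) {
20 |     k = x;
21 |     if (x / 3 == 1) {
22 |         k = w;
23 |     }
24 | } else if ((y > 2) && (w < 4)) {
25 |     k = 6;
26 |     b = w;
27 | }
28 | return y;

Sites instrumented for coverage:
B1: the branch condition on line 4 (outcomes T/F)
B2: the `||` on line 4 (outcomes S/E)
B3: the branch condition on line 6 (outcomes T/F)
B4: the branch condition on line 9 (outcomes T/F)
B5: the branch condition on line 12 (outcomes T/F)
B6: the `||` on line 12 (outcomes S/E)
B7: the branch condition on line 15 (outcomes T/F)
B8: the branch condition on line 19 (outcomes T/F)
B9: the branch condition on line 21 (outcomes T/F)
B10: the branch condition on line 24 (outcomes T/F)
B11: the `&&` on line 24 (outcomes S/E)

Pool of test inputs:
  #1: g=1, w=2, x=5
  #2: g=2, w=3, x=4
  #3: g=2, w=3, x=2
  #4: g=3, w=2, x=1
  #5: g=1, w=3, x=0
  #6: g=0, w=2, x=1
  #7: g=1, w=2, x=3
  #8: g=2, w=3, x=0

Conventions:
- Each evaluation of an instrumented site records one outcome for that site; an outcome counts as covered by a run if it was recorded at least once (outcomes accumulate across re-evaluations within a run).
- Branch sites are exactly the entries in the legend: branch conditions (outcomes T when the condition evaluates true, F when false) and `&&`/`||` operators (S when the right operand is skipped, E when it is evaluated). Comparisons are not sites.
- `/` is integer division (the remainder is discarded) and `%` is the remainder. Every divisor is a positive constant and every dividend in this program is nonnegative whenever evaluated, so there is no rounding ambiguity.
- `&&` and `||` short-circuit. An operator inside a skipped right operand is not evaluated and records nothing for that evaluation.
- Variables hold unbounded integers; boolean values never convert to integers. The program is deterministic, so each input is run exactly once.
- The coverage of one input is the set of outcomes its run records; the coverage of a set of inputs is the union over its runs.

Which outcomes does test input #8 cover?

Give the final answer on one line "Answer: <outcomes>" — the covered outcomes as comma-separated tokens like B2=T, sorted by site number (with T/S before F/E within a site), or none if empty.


Event log for input #8 (g=2, w=3, x=0):
  B2->S, B1->T, B3->T, B6->E, B5->F, B7->F, B8->F, B11->S, B10->F
distinct outcomes covered: B1=T, B2=S, B3=T, B5=F, B6=E, B7=F, B8=F, B10=F, B11=S
Answer: B1=T, B2=S, B3=T, B5=F, B6=E, B7=F, B8=F, B10=F, B11=S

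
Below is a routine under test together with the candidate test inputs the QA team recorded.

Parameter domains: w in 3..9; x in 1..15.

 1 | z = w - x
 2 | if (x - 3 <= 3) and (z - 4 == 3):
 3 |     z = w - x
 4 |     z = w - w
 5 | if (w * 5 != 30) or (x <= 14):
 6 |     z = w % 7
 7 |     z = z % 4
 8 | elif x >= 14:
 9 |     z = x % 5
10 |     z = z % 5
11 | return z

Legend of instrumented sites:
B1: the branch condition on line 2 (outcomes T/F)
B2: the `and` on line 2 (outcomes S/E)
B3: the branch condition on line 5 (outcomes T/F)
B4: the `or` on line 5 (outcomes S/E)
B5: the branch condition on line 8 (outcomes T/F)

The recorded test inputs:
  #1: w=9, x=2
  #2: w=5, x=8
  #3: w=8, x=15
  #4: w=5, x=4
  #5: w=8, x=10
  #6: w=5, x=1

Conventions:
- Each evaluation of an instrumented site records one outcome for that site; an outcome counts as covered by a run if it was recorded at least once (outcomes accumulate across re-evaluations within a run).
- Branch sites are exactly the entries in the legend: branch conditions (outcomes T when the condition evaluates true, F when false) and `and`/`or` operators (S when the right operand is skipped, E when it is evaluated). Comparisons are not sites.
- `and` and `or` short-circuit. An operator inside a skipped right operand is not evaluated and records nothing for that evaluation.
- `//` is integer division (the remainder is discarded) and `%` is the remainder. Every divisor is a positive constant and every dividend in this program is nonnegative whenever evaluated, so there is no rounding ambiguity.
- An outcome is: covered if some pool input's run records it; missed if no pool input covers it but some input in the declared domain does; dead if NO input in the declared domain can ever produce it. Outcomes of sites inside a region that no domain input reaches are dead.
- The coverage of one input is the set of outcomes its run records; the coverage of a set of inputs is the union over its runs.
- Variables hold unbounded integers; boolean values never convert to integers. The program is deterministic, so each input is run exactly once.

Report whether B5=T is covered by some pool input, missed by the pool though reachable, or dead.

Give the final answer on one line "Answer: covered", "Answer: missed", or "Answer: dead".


no pool input records B5=T
but domain input (w=6, x=15) does record it -> reachable, so missed
Answer: missed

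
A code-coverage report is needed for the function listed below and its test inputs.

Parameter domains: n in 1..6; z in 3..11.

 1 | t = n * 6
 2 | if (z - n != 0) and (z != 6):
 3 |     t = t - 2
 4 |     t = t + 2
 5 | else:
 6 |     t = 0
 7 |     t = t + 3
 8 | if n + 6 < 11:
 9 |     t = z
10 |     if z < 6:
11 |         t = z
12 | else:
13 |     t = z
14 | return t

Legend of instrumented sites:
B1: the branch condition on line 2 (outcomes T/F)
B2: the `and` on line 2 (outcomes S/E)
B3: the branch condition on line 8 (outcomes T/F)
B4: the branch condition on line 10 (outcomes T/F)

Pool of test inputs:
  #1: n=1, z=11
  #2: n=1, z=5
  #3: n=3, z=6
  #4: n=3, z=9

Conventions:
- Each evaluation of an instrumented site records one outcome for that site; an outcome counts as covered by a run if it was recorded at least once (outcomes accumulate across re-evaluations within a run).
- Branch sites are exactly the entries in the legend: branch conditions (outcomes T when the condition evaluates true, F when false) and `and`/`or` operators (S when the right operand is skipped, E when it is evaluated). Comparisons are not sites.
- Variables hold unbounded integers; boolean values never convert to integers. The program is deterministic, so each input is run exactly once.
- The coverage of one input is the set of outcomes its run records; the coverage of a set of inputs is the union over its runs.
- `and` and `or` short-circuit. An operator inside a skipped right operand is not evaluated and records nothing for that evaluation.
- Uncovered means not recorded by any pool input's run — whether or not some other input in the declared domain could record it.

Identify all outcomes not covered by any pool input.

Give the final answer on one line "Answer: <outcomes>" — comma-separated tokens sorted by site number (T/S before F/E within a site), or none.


input #1 (n=1, z=11): covers B1=T, B2=E, B3=T, B4=F
input #2 (n=1, z=5): covers B1=T, B2=E, B3=T, B4=T
input #3 (n=3, z=6): covers B1=F, B2=E, B3=T, B4=F
input #4 (n=3, z=9): covers B1=T, B2=E, B3=T, B4=F
union over the pool: B1=T, B1=F, B2=E, B3=T, B4=T, B4=F
uncovered (2 of 8): B2=S, B3=F
Answer: B2=S, B3=F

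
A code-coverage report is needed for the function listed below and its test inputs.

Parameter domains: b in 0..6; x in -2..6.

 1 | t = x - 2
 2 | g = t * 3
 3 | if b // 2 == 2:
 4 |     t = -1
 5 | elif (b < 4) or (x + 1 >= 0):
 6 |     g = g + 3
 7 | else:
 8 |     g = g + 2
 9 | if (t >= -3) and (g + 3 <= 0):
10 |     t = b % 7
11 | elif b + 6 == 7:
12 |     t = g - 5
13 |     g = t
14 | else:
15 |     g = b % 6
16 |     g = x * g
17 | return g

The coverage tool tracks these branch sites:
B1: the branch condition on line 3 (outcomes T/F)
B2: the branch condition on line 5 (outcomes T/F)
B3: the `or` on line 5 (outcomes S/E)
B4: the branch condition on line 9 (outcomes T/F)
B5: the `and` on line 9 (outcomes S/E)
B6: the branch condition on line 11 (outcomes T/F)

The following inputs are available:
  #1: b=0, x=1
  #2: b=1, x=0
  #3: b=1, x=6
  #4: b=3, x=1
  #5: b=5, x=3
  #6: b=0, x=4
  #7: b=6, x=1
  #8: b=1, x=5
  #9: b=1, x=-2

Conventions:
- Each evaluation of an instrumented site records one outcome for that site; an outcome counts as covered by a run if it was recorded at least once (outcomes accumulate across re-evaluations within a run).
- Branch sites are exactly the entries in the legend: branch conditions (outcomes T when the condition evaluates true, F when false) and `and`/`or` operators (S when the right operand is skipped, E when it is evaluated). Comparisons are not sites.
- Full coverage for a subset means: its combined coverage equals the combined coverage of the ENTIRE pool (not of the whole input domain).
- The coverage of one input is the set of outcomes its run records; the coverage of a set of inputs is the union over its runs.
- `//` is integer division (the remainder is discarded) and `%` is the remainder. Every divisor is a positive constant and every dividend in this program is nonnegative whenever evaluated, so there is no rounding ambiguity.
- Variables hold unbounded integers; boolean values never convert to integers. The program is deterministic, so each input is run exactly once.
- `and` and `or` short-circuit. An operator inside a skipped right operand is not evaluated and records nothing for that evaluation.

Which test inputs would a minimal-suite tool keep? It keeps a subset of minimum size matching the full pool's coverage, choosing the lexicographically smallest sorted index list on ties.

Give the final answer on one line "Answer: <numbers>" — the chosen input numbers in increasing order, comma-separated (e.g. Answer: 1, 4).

input #1, b=0, x=1: outcomes B1=F, B2=T, B3=S, B4=F, B5=E, B6=F
input #2, b=1, x=0: outcomes B1=F, B2=T, B3=S, B4=T, B5=E
input #3, b=1, x=6: outcomes B1=F, B2=T, B3=S, B4=F, B5=E, B6=T
input #4, b=3, x=1: outcomes B1=F, B2=T, B3=S, B4=F, B5=E, B6=F
input #5, b=5, x=3: outcomes B1=T, B4=F, B5=E, B6=F
input #6, b=0, x=4: outcomes B1=F, B2=T, B3=S, B4=F, B5=E, B6=F
input #7, b=6, x=1: outcomes B1=F, B2=T, B3=E, B4=F, B5=E, B6=F
input #8, b=1, x=5: outcomes B1=F, B2=T, B3=S, B4=F, B5=E, B6=T
input #9, b=1, x=-2: outcomes B1=F, B2=T, B3=S, B4=F, B5=S, B6=T
union over all inputs: B1=T, B1=F, B2=T, B3=S, B3=E, B4=T, B4=F, B5=S, B5=E, B6=T, B6=F (11 outcomes)
no size-1 subset reaches all 11 outcomes (best union: 6/11)
no size-2 subset reaches all 11 outcomes (best union: 9/11)
no size-3 subset reaches all 11 outcomes (best union: 10/11)
size 4: inputs {2, 5, 7, 9} cover all 11 outcomes, and no lexicographically smaller subset of this size does

Answer: 2, 5, 7, 9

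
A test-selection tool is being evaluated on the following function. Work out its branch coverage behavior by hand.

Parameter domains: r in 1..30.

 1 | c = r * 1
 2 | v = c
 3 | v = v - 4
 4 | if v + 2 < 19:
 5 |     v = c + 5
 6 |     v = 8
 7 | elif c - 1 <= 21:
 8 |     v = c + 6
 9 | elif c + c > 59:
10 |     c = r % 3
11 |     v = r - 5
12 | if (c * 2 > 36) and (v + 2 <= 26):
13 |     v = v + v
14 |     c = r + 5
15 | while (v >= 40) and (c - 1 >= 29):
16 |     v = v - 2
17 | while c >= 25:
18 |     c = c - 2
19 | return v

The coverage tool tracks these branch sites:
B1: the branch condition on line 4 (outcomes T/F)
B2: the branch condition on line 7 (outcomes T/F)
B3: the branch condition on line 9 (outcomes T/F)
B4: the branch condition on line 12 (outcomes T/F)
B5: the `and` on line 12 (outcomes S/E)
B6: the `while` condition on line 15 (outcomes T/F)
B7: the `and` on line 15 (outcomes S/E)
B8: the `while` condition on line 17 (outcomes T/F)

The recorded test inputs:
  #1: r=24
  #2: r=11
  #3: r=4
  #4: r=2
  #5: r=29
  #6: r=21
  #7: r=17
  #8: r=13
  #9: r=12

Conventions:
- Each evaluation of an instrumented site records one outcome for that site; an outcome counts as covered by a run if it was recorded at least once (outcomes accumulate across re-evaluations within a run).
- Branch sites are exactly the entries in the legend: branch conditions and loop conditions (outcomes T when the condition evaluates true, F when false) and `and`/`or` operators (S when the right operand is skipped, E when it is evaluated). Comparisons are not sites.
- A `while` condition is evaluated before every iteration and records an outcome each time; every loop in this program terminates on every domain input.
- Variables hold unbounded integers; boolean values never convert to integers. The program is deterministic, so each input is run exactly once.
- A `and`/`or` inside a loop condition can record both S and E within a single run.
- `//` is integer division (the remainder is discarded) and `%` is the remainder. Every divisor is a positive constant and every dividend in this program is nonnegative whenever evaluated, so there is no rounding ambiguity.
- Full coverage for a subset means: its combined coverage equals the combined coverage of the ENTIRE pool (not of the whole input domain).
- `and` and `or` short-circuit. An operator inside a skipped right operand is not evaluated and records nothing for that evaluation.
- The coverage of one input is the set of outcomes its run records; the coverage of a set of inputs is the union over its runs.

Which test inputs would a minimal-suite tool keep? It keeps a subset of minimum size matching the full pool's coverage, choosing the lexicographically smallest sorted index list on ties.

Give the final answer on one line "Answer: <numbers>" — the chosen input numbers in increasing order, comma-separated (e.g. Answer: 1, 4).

input #1 (r=24): covers B1=F, B2=F, B3=F, B4=T, B5=E, B6=F, B7=E, B8=T, B8=F
input #2 (r=11): covers B1=T, B4=F, B5=S, B6=F, B7=S, B8=F
input #3 (r=4): covers B1=T, B4=F, B5=S, B6=F, B7=S, B8=F
input #4 (r=2): covers B1=T, B4=F, B5=S, B6=F, B7=S, B8=F
input #5 (r=29): covers B1=F, B2=F, B3=F, B4=F, B5=E, B6=F, B7=S, B8=T, B8=F
input #6 (r=21): covers B1=F, B2=T, B4=F, B5=E, B6=F, B7=S, B8=F
input #7 (r=17): covers B1=T, B4=F, B5=S, B6=F, B7=S, B8=F
input #8 (r=13): covers B1=T, B4=F, B5=S, B6=F, B7=S, B8=F
input #9 (r=12): covers B1=T, B4=F, B5=S, B6=F, B7=S, B8=F
the full pool covers 14 outcomes: B1=T, B1=F, B2=T, B2=F, B3=F, B4=T, B4=F, B5=S, B5=E, B6=F, B7=S, B7=E, B8=T, B8=F
no size-1 subset reaches all 14 outcomes (best union: 9/14)
no size-2 subset reaches all 14 outcomes (best union: 13/14)
size 3: inputs {1, 2, 6} cover all 14 outcomes, and no lexicographically smaller subset of this size does

Answer: 1, 2, 6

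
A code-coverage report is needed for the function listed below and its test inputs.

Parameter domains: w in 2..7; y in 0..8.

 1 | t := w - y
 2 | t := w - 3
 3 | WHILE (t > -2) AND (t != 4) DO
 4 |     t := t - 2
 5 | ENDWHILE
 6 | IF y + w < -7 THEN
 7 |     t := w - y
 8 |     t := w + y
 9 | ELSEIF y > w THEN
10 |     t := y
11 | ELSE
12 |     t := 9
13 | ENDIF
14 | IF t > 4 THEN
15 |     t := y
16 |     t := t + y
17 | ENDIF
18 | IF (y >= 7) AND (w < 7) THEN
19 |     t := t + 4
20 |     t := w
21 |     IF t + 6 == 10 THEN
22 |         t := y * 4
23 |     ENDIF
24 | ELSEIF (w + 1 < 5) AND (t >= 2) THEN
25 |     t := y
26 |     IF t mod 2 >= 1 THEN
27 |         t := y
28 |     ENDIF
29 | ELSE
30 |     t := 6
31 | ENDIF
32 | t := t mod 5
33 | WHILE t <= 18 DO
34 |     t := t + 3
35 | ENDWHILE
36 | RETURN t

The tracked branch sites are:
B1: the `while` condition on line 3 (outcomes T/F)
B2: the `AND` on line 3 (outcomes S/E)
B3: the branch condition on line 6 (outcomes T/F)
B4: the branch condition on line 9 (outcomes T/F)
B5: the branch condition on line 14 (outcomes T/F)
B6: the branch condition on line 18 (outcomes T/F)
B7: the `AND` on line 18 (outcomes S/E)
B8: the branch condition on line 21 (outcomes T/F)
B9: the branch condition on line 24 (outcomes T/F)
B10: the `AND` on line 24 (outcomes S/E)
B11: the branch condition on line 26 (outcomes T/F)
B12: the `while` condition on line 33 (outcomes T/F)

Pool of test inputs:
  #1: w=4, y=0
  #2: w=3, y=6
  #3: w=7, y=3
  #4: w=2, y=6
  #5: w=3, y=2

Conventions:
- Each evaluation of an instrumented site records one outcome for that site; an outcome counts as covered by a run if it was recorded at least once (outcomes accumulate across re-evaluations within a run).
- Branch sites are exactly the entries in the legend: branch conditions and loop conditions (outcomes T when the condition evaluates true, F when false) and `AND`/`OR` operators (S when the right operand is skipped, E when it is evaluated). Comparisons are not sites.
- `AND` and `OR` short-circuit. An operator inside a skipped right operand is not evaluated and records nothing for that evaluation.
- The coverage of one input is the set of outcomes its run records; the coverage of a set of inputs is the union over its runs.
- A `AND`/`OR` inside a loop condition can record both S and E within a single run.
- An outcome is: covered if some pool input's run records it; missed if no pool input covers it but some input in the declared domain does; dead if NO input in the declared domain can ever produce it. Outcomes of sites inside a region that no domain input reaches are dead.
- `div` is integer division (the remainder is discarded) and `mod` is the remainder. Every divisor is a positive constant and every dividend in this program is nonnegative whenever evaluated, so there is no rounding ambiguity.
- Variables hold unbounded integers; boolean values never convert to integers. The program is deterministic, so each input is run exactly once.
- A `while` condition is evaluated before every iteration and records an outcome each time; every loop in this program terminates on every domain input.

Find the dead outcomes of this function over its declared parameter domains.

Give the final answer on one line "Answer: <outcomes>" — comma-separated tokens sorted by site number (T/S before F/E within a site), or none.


checking every outcome against all 54 domain inputs:
  B3=T: zero occurrences over every domain input -> dead
  reachable outcomes have witnesses, e.g. B1=T (e.g. w=2, y=0), B1=F (e.g. w=2, y=0), B2=S (e.g. w=2, y=0), B2=E (e.g. w=2, y=0)
Answer: B3=T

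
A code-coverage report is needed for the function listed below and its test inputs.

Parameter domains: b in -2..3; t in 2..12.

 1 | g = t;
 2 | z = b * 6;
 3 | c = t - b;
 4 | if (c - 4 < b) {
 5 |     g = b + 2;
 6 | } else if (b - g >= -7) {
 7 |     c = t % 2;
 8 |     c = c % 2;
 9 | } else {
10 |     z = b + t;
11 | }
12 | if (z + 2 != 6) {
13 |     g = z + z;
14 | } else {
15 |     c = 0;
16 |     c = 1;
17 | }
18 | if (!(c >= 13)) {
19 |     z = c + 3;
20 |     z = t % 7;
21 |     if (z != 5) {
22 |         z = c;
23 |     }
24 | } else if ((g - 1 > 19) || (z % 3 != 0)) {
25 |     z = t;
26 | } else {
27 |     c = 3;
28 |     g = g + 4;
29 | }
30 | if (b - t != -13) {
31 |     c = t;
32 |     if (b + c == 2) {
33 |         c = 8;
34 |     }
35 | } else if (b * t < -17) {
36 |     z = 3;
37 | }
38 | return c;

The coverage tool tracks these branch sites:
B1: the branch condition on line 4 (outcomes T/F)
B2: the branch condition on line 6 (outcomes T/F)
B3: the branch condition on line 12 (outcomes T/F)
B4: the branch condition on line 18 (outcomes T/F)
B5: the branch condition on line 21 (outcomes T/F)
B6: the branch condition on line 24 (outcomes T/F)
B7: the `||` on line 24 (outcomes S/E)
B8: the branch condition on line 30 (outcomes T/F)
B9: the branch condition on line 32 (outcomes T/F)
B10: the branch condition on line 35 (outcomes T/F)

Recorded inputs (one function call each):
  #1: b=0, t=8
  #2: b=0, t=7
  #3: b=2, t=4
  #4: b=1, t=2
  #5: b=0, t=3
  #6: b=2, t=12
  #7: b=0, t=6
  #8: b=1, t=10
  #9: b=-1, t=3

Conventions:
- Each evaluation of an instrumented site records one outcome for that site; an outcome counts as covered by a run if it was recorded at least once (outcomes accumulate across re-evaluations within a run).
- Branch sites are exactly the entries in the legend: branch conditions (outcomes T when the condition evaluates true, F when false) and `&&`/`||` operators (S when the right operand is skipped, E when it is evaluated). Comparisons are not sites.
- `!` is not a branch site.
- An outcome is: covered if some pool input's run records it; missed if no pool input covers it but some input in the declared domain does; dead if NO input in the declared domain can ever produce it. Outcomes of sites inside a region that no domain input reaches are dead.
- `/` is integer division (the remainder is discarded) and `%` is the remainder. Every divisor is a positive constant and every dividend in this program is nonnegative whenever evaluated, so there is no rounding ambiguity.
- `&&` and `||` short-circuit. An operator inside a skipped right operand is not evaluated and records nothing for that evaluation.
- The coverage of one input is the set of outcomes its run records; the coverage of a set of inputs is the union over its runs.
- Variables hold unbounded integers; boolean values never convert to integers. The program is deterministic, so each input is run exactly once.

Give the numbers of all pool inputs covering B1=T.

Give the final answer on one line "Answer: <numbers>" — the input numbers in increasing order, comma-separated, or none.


input #1 (b=0, t=8): misses B1=T
input #2 (b=0, t=7): misses B1=T
input #3 (b=2, t=4): covers B1=T
input #4 (b=1, t=2): covers B1=T
input #5 (b=0, t=3): covers B1=T
input #6 (b=2, t=12): misses B1=T
input #7 (b=0, t=6): misses B1=T
input #8 (b=1, t=10): misses B1=T
input #9 (b=-1, t=3): misses B1=T
Answer: 3, 4, 5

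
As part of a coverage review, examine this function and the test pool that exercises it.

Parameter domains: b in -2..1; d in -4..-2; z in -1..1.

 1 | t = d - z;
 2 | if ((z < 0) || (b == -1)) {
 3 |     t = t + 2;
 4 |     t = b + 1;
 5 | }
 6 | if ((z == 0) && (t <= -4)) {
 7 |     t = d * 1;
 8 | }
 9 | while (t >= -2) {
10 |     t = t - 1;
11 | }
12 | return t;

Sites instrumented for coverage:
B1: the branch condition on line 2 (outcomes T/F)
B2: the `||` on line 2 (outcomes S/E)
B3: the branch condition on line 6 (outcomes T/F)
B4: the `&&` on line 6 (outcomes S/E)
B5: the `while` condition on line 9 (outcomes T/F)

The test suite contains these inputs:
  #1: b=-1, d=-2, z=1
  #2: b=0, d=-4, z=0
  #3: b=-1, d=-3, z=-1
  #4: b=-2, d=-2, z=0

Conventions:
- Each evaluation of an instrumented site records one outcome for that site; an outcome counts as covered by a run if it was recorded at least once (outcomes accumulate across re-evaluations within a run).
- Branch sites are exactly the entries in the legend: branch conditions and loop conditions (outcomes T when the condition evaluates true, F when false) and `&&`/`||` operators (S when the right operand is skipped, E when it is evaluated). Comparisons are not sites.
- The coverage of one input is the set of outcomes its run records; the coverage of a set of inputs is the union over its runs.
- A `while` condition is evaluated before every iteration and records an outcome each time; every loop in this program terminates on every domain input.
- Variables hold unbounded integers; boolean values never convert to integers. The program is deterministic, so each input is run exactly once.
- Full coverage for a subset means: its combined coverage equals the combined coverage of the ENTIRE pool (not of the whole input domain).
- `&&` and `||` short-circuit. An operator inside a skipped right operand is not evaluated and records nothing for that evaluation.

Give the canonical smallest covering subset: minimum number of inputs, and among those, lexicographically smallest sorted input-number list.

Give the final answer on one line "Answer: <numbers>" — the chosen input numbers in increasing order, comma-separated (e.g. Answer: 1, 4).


run #1 (b=-1, d=-2, z=1) records B1=T, B2=E, B3=F, B4=S, B5=T, B5=F
run #2 (b=0, d=-4, z=0) records B1=F, B2=E, B3=T, B4=E, B5=F
run #3 (b=-1, d=-3, z=-1) records B1=T, B2=S, B3=F, B4=S, B5=T, B5=F
run #4 (b=-2, d=-2, z=0) records B1=F, B2=E, B3=F, B4=E, B5=T, B5=F
the full pool covers 10 outcomes: B1=T, B1=F, B2=S, B2=E, B3=T, B3=F, B4=S, B4=E, B5=T, B5=F
size 1 is not enough: best union over all size-1 subsets is 6/10
inputs {2, 3} (size 2) cover everything; no size-2 subset with a lexicographically smaller index list covers all 10
Answer: 2, 3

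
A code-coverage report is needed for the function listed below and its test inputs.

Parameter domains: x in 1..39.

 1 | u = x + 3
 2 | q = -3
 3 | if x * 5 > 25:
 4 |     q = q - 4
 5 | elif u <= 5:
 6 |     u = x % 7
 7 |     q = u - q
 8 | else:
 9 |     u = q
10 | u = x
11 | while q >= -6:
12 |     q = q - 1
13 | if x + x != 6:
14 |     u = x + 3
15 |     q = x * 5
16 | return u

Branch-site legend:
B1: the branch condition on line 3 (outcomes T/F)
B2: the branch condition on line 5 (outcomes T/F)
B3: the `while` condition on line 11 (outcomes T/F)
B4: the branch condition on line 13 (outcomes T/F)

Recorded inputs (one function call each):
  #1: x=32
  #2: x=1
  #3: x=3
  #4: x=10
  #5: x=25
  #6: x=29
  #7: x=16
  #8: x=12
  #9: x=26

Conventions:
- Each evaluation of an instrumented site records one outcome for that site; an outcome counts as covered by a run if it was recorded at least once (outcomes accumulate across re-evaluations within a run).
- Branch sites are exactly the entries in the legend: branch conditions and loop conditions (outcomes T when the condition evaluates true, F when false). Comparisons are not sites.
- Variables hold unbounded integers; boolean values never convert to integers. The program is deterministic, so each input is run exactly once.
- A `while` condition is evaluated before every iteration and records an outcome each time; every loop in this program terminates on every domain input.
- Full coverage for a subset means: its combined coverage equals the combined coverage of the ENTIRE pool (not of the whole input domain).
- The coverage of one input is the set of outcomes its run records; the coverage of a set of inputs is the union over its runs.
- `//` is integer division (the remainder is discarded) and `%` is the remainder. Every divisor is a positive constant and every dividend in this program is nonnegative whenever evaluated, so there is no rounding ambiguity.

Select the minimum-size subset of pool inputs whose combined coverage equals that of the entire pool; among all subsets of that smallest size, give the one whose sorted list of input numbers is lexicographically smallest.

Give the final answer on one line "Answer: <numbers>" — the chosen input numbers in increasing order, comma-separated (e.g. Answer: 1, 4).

run #1 (x=32) runs B1->T, B3->F, B4->T; records B1=T, B3=F, B4=T
run #2 (x=1) runs B1->F, B2->T, B3->T, B3->T, B3->T, B3->T, B3->T, B3->T, B3->T, B3->T, B3->T, B3->T, B3->T, B3->F, ...; records B1=F, B2=T, B3=T, B3=F, B4=T
run #3 (x=3) runs B1->F, B2->F, B3->T, B3->T, B3->T, B3->T, B3->F, B4->F; records B1=F, B2=F, B3=T, B3=F, B4=F
run #4 (x=10) runs B1->T, B3->F, B4->T; records B1=T, B3=F, B4=T
run #5 (x=25) runs B1->T, B3->F, B4->T; records B1=T, B3=F, B4=T
run #6 (x=29) runs B1->T, B3->F, B4->T; records B1=T, B3=F, B4=T
run #7 (x=16) runs B1->T, B3->F, B4->T; records B1=T, B3=F, B4=T
run #8 (x=12) runs B1->T, B3->F, B4->T; records B1=T, B3=F, B4=T
run #9 (x=26) runs B1->T, B3->F, B4->T; records B1=T, B3=F, B4=T
the full pool covers 8 outcomes: B1=T, B1=F, B2=T, B2=F, B3=T, B3=F, B4=T, B4=F
every size-1 subset falls short of the 8 outcomes (best: 5/8)
every size-2 subset falls short of the 8 outcomes (best: 7/8)
at size 3, {1, 2, 3} reaches all 8 outcomes; every lexicographically earlier size-3 subset fails

Answer: 1, 2, 3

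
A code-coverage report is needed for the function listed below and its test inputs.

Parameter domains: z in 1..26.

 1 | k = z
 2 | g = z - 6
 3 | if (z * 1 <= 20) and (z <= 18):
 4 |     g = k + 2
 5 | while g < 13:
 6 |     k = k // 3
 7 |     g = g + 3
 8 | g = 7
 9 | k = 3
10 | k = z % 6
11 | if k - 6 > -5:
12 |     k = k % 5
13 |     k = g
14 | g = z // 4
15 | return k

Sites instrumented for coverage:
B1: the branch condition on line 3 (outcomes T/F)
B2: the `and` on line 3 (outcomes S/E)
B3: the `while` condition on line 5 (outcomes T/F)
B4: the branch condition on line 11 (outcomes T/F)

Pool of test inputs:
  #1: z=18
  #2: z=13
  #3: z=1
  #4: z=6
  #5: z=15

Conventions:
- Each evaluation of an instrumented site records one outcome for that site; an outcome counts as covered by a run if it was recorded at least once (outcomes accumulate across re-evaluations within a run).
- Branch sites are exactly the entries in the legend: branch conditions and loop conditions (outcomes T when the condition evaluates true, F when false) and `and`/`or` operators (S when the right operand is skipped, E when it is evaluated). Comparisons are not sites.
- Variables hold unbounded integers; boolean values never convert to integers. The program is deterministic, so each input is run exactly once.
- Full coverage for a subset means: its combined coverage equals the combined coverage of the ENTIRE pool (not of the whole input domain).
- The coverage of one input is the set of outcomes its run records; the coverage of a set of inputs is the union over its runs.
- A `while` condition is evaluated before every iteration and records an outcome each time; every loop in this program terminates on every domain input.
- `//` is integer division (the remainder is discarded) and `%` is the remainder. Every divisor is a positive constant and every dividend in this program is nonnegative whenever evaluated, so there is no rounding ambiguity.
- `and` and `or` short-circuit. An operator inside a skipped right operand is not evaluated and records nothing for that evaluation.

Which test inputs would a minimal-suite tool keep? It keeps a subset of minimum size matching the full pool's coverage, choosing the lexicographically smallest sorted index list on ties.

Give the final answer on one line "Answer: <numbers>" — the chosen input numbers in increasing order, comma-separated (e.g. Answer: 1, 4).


#1 (z=18) -> B2->E, B1->T, B3->F, B4->F; covered: B1=T, B2=E, B3=F, B4=F
#2 (z=13) -> B2->E, B1->T, B3->F, B4->F; covered: B1=T, B2=E, B3=F, B4=F
#3 (z=1) -> B2->E, B1->T, B3->T, B3->T, B3->T, B3->T, B3->F, B4->F; covered: B1=T, B2=E, B3=T, B3=F, B4=F
#4 (z=6) -> B2->E, B1->T, B3->T, B3->T, B3->F, B4->F; covered: B1=T, B2=E, B3=T, B3=F, B4=F
#5 (z=15) -> B2->E, B1->T, B3->F, B4->T; covered: B1=T, B2=E, B3=F, B4=T
the full pool covers 6 outcomes: B1=T, B2=E, B3=T, B3=F, B4=T, B4=F
size 1 is not enough: best union over all size-1 subsets is 5/6
inputs {3, 5} (size 2) cover everything; no size-2 subset with a lexicographically smaller index list covers all 6
Answer: 3, 5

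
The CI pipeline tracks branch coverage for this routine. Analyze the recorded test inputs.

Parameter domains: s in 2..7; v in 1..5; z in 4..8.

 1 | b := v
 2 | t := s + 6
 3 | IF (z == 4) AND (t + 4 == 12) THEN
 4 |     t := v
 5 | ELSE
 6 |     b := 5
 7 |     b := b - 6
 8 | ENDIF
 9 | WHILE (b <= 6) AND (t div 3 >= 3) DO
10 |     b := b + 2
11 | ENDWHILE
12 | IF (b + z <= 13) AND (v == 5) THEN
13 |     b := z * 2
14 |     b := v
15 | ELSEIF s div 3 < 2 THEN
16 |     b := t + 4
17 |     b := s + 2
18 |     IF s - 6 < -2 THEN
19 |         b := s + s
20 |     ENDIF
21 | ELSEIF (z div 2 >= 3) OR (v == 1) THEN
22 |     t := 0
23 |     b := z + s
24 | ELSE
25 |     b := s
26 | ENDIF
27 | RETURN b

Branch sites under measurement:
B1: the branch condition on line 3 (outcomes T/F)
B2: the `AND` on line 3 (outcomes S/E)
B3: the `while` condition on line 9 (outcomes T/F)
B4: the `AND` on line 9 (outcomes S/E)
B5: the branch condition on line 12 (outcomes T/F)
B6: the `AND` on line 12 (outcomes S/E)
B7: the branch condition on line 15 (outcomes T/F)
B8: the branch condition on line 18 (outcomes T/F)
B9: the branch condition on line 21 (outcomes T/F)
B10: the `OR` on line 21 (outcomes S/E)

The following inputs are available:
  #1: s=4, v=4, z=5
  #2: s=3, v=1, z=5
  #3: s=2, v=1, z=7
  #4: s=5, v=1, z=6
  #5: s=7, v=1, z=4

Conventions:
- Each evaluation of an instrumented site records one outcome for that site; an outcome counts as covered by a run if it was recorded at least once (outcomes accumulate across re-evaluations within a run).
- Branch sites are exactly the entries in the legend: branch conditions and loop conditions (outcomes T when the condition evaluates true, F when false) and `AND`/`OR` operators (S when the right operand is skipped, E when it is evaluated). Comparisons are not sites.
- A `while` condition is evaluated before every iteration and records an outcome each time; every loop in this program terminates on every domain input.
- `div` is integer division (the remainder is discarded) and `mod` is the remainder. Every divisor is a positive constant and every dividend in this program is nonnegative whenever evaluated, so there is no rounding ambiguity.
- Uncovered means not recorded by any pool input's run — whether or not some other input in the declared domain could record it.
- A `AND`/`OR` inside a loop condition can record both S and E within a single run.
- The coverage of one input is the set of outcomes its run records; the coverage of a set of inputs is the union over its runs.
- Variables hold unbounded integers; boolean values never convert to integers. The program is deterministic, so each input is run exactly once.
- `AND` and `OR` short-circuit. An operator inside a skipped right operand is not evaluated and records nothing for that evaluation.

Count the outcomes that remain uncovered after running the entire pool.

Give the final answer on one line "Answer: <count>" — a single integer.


test 1 (s=4, v=4, z=5) fires B2->S, B1->F, B4->E, B3->T, B4->E, B3->T, B4->E, B3->T, B4->E, B3->T, B4->S, B3->F, B6->E, B5->F, ...; hits B1=F, B2=S, B3=T, B3=F, B4=S, B4=E, B5=F, B6=E, B7=T, B8=F
test 2 (s=3, v=1, z=5) fires B2->S, B1->F, B4->E, B3->T, B4->E, B3->T, B4->E, B3->T, B4->E, B3->T, B4->S, B3->F, B6->E, B5->F, ...; hits B1=F, B2=S, B3=T, B3=F, B4=S, B4=E, B5=F, B6=E, B7=T, B8=T
test 3 (s=2, v=1, z=7) fires B2->S, B1->F, B4->E, B3->F, B6->E, B5->F, B7->T, B8->T; hits B1=F, B2=S, B3=F, B4=E, B5=F, B6=E, B7=T, B8=T
test 4 (s=5, v=1, z=6) fires B2->S, B1->F, B4->E, B3->T, B4->E, B3->T, B4->E, B3->T, B4->E, B3->T, B4->S, B3->F, B6->E, B5->F, ...; hits B1=F, B2=S, B3=T, B3=F, B4=S, B4=E, B5=F, B6=E, B7=T, B8=F
test 5 (s=7, v=1, z=4) fires B2->E, B1->F, B4->E, B3->T, B4->E, B3->T, B4->E, B3->T, B4->E, B3->T, B4->S, B3->F, B6->E, B5->F, ...; hits B1=F, B2=E, B3=T, B3=F, B4=S, B4=E, B5=F, B6=E, B7=F, B9=T, B10=E
union over the pool: B1=F, B2=S, B2=E, B3=T, B3=F, B4=S, B4=E, B5=F, B6=E, B7=T, B7=F, B8=T, B8=F, B9=T, B10=E
uncovered (5 of 20): B1=T, B5=T, B6=S, B9=F, B10=S
Answer: 5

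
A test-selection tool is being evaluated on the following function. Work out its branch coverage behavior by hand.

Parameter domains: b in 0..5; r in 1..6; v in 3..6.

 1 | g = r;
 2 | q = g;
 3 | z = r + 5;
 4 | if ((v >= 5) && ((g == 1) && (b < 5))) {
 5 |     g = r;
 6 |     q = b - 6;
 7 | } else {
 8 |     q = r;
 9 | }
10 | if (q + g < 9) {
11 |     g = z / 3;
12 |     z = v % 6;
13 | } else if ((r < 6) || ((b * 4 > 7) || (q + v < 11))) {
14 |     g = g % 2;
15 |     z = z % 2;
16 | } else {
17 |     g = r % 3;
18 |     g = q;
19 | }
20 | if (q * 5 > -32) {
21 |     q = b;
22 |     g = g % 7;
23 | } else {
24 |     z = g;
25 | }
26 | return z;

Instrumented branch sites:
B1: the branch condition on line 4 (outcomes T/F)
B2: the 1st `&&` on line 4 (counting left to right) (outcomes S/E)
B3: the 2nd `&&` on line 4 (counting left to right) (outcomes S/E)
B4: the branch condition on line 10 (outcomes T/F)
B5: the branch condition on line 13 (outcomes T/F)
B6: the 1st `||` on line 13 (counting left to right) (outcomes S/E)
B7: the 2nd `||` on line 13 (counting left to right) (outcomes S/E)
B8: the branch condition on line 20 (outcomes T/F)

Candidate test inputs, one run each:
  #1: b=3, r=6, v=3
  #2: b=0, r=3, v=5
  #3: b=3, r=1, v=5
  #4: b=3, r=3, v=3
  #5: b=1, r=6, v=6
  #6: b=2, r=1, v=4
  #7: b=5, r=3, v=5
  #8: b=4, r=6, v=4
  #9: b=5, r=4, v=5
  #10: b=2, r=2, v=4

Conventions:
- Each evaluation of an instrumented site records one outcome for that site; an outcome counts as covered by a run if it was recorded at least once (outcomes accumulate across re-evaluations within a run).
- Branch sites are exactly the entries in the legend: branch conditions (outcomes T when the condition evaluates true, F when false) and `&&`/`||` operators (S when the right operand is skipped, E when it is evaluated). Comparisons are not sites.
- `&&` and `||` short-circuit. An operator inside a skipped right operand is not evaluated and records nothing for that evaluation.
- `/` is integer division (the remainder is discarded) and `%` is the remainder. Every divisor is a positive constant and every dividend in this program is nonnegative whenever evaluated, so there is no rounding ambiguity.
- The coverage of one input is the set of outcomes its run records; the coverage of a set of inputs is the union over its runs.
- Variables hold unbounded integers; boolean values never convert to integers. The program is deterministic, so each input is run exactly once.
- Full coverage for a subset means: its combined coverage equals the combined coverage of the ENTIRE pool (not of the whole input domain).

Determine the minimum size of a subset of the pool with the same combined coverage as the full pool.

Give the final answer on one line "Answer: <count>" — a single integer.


test 1 (b=3, r=6, v=3) fires B2->S, B1->F, B4->F, B6->E, B7->S, B5->T, B8->T; hits B1=F, B2=S, B4=F, B5=T, B6=E, B7=S, B8=T
test 2 (b=0, r=3, v=5) fires B2->E, B3->S, B1->F, B4->T, B8->T; hits B1=F, B2=E, B3=S, B4=T, B8=T
test 3 (b=3, r=1, v=5) fires B2->E, B3->E, B1->T, B4->T, B8->T; hits B1=T, B2=E, B3=E, B4=T, B8=T
test 4 (b=3, r=3, v=3) fires B2->S, B1->F, B4->T, B8->T; hits B1=F, B2=S, B4=T, B8=T
test 5 (b=1, r=6, v=6) fires B2->E, B3->S, B1->F, B4->F, B6->E, B7->E, B5->F, B8->T; hits B1=F, B2=E, B3=S, B4=F, B5=F, B6=E, B7=E, B8=T
test 6 (b=2, r=1, v=4) fires B2->S, B1->F, B4->T, B8->T; hits B1=F, B2=S, B4=T, B8=T
test 7 (b=5, r=3, v=5) fires B2->E, B3->S, B1->F, B4->T, B8->T; hits B1=F, B2=E, B3=S, B4=T, B8=T
test 8 (b=4, r=6, v=4) fires B2->S, B1->F, B4->F, B6->E, B7->S, B5->T, B8->T; hits B1=F, B2=S, B4=F, B5=T, B6=E, B7=S, B8=T
test 9 (b=5, r=4, v=5) fires B2->E, B3->S, B1->F, B4->T, B8->T; hits B1=F, B2=E, B3=S, B4=T, B8=T
test 10 (b=2, r=2, v=4) fires B2->S, B1->F, B4->T, B8->T; hits B1=F, B2=S, B4=T, B8=T
union over all inputs: B1=T, B1=F, B2=S, B2=E, B3=S, B3=E, B4=T, B4=F, B5=T, B5=F, B6=E, B7=S, B7=E, B8=T (14 outcomes)
no size-1 subset reaches all 14 outcomes (best union: 8/14)
no size-2 subset reaches all 14 outcomes (best union: 11/14)
at size 3, {1, 3, 5} reaches all 14 outcomes; every lexicographically earlier size-3 subset fails
Answer: 3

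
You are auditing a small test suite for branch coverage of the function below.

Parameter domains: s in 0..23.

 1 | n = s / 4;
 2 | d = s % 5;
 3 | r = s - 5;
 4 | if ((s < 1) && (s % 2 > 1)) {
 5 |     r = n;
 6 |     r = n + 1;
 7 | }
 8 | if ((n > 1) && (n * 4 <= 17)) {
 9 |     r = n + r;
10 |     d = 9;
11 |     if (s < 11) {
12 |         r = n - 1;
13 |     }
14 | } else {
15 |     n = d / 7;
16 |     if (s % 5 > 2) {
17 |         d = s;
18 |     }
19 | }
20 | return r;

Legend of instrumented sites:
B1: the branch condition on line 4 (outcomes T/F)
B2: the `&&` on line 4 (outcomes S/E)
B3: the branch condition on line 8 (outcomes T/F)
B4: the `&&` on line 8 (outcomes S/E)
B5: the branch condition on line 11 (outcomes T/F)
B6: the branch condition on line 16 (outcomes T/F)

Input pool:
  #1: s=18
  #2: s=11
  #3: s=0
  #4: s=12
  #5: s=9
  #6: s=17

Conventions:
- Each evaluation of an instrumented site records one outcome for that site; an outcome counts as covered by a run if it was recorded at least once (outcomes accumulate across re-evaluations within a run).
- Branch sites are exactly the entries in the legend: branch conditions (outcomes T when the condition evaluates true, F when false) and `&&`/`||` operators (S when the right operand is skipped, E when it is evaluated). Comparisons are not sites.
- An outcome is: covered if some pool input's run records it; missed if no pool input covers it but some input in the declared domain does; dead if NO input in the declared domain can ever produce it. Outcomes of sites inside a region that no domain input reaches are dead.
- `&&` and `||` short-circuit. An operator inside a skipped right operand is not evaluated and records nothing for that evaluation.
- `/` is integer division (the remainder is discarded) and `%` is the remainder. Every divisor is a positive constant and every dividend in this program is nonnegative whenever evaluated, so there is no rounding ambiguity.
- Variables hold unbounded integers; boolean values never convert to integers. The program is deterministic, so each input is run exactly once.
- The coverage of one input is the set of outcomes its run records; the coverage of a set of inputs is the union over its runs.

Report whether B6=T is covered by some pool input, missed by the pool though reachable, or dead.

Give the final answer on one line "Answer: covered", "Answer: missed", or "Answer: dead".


no pool input records B6=T
but domain input (s=3) does record it -> reachable, so missed
Answer: missed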